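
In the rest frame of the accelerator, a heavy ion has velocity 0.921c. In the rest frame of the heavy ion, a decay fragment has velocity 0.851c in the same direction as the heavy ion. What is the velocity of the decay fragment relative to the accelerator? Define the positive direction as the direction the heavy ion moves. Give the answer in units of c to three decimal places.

With v = 0.921 and u' = 0.851 (in units of c),
u = (u' + v)/(1 + u'v/c²):
u = (0.851 + 0.921) / (1 + 0.851·0.921) = 1.7720/1.7838 = 0.9934
(Galilean addition would give +1.772c, exceeding c.)

0.993c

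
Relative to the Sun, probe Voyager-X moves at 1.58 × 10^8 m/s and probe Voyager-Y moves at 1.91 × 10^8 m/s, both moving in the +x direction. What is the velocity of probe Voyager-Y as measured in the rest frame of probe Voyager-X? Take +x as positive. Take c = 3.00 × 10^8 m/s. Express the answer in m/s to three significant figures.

β_A = 0.527, β_B = 0.637 (dividing each by c = 3.00 × 10^8 m/s).
Transform to A's frame with the inverse velocity-addition law: u' = (u − v)/(1 − uv/c²), taking u = β_B and v = β_A.
u' = (0.637 − 0.527) / (1 − (0.527)(0.637)) = 0.1100/0.6647 = 0.1655.
u' = 0.1655 × 3.00 × 10^8 m/s.

+4.96 × 10^7 m/s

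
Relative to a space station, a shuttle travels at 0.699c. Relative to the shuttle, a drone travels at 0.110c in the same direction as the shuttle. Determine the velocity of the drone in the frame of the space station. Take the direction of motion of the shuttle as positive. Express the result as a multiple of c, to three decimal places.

With v = 0.699 and u' = 0.110 (in units of c),
u = (u' + v)/(1 + u'v/c²):
u = (0.110 + 0.699) / (1 + 0.110·0.699) = 0.8090/1.0769 = 0.7512
(Galilean addition would give +0.809c.)

0.751c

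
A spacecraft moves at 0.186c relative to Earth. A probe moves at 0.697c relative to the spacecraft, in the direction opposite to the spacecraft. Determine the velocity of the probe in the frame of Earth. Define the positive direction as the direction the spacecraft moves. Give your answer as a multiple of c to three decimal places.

With v = 0.186 and u' = -0.697 (in units of c),
u = (u' + v)/(1 + u'v/c²):
u = (-0.697 + 0.186) / (1 + (-0.697)·0.186) = -0.5110/0.8704 = -0.5871
(Galilean addition would give -0.511c.)

-0.587c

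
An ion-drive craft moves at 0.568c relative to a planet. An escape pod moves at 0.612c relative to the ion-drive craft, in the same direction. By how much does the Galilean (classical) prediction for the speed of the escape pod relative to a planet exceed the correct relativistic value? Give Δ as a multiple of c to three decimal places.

Δ = 0.304c

Galilean: u_cl = 0.612 + 0.568 = 1.1800.
Relativistic: u_rel = (0.612 + 0.568) / (1 + 0.612·0.568) = 1.1800/1.3476 = 0.8756.
Δ = 1.1800 − 0.8756 = 0.3044.
(The classical prediction exceeds c; the relativistic result does not.)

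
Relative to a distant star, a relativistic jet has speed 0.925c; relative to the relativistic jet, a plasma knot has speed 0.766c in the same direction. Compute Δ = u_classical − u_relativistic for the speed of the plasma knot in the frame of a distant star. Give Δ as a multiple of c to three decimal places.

Galilean: u_cl = 0.766 + 0.925 = 1.6910.
Relativistic: u_rel = (0.766 + 0.925) / (1 + 0.766·0.925) = 1.6910/1.7086 = 0.9897.
Δ = 1.6910 − 0.9897 = 0.7013.
(The classical prediction exceeds c; the relativistic result does not.)

Δ = 0.701c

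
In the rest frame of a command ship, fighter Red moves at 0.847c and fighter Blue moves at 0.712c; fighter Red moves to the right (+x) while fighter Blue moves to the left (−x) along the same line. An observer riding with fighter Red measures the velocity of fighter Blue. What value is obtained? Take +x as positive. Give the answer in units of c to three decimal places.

β_A = 0.847, β_B = -0.712.
Transform to A's frame with the inverse velocity-addition law: u' = (u − v)/(1 − uv/c²), taking u = β_B and v = β_A.
u' = (-0.712 − 0.847) / (1 − (0.847)(-0.712)) = -1.5590/1.6031 = -0.9725.

-0.973c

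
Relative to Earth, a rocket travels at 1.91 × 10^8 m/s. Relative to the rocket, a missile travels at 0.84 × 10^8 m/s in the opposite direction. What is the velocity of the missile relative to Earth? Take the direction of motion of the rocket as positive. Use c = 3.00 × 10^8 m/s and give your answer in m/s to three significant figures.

In units of c (dividing by 3.00 × 10^8 m/s): v = 0.637, u' = -0.280.
u = (u' + v)/(1 + u'v/c²):
u = (-0.280 + 0.637) / (1 + (-0.280)·0.637) = 0.3567/0.8217 = 0.4340
(Galilean addition would give +0.357c.)
Converting back: u = 0.4340 × 3.00 × 10^8 m/s.

+1.30 × 10^8 m/s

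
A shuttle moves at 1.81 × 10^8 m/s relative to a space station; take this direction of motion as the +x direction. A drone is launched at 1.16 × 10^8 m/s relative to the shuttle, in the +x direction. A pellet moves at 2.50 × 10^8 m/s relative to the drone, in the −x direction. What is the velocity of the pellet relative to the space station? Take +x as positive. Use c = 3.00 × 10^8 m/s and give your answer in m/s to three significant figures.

-2.77 × 10^7 m/s

Apply u = (u' + v)/(1 + u'v/c²) successively, working outward toward the space station.
(Dividing each given speed by c = 3.00 × 10^8 m/s to work in units of c.)
Start: velocity of the shuttle relative to the space station = 0.6033c.
Compose with the drone (u' = 0.387 in the shuttle frame): u_1 = (0.387 + 0.603) / (1 + 0.387·0.603) = 0.9900/1.2333 = 0.8027.
Compose with the pellet (u' = -0.833 in the drone frame): u_2 = (-0.833 + 0.803) / (1 + (-0.833)·0.803) = -0.0306/0.3311 = -0.0924.
So u = -0.0924 × 3.00 × 10^8 m/s.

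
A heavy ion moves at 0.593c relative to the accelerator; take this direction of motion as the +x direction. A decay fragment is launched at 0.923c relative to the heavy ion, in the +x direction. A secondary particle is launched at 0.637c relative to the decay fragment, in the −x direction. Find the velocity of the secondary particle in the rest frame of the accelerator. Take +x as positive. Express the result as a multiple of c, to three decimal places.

Apply u = (u' + v)/(1 + u'v/c²) successively, working outward toward the accelerator.
Start: velocity of the heavy ion relative to the accelerator = 0.5930c.
Compose with the decay fragment (u' = 0.923 in the heavy ion frame): u_1 = (0.923 + 0.593) / (1 + 0.923·0.593) = 1.5160/1.5473 = 0.9797.
Compose with the secondary particle (u' = -0.637 in the decay fragment frame): u_2 = (-0.637 + 0.980) / (1 + (-0.637)·0.980) = 0.3427/0.3759 = 0.9118.

+0.912c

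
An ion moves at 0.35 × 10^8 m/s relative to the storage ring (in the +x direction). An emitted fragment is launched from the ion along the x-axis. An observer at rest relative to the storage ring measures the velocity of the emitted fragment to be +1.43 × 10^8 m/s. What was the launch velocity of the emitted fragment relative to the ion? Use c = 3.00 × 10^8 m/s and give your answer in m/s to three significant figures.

+1.14 × 10^8 m/s

v = 0.117c, u = 0.477c.
Invert the composition law: u' = (u − v)/(1 − uv/c²).
u' = (0.477 − 0.117) / (1 − (0.477)(0.117)) = 0.3600/0.9444 = 0.3812.
u' = 0.3812 × 3.00 × 10^8 m/s.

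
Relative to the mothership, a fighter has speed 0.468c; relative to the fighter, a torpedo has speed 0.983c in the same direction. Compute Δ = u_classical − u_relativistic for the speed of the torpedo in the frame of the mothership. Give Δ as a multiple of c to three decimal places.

Galilean: u_cl = 0.983 + 0.468 = 1.4510.
Relativistic: u_rel = (0.983 + 0.468) / (1 + 0.983·0.468) = 1.4510/1.4600 = 0.9938.
Δ = 1.4510 − 0.9938 = 0.4572.
(The classical prediction exceeds c; the relativistic result does not.)

Δ = 0.457c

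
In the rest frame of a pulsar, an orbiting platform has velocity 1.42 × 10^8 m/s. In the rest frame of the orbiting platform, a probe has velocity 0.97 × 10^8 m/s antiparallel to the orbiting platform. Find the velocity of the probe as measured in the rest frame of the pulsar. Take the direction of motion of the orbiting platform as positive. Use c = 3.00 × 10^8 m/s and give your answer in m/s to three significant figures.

In units of c (dividing by 3.00 × 10^8 m/s): v = 0.473, u' = -0.323.
u = (u' + v)/(1 + u'v/c²):
u = (-0.323 + 0.473) / (1 + (-0.323)·0.473) = 0.1500/0.8470 = 0.1771
Converting back: u = 0.1771 × 3.00 × 10^8 m/s.

+5.31 × 10^7 m/s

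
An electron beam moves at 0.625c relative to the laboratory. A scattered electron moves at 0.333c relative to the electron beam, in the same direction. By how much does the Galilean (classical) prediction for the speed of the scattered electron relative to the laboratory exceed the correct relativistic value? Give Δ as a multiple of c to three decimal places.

Galilean: u_cl = 0.333 + 0.625 = 0.9580.
Relativistic: u_rel = (0.333 + 0.625) / (1 + 0.333·0.625) = 0.9580/1.2081 = 0.7930.
Δ = 0.9580 − 0.7930 = 0.1650.

Δ = 0.165c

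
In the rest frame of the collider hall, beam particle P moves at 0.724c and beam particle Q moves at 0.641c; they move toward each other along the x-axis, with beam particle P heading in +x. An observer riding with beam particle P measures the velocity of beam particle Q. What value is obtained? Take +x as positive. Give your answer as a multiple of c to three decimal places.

β_A = 0.724, β_B = -0.641.
Transform to A's frame with the inverse velocity-addition law: u' = (u − v)/(1 − uv/c²), taking u = β_B and v = β_A.
u' = (-0.641 − 0.724) / (1 − (0.724)(-0.641)) = -1.3650/1.4641 = -0.9323.

-0.932c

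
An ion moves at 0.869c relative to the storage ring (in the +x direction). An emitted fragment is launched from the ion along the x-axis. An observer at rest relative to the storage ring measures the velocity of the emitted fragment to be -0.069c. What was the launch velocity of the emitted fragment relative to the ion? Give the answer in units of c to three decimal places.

-0.885c

Invert the composition law: u' = (u − v)/(1 − uv/c²).
u' = (-0.069 − 0.869) / (1 − (-0.069)(0.869)) = -0.9380/1.0600 = -0.8849.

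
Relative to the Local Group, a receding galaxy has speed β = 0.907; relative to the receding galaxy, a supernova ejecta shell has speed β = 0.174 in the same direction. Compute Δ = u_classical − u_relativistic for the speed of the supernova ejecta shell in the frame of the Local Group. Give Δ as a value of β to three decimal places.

Δ = 0.147

Galilean: u_cl = 0.174 + 0.907 = 1.0810.
Relativistic: u_rel = (0.174 + 0.907) / (1 + 0.174·0.907) = 1.0810/1.1578 = 0.9337.
Δ = 1.0810 − 0.9337 = 0.1473.
(The classical prediction exceeds c; the relativistic result does not.)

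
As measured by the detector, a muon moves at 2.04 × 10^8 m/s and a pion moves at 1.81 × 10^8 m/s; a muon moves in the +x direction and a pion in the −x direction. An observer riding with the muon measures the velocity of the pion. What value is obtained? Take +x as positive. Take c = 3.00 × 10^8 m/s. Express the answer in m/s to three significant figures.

β_A = 0.680, β_B = -0.603 (dividing each by c = 3.00 × 10^8 m/s).
Transform to A's frame with the inverse velocity-addition law: u' = (u − v)/(1 − uv/c²), taking u = β_B and v = β_A.
u' = (-0.603 − 0.680) / (1 − (0.680)(-0.603)) = -1.2833/1.4103 = -0.9100.
u' = -0.9100 × 3.00 × 10^8 m/s.

-2.73 × 10^8 m/s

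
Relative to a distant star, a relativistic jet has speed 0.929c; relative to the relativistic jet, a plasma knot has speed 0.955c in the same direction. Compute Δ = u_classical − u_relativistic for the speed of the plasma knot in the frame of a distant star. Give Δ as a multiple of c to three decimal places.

Δ = 0.886c

Galilean: u_cl = 0.955 + 0.929 = 1.8840.
Relativistic: u_rel = (0.955 + 0.929) / (1 + 0.955·0.929) = 1.8840/1.8872 = 0.9983.
Δ = 1.8840 − 0.9983 = 0.8857.
(The classical prediction exceeds c; the relativistic result does not.)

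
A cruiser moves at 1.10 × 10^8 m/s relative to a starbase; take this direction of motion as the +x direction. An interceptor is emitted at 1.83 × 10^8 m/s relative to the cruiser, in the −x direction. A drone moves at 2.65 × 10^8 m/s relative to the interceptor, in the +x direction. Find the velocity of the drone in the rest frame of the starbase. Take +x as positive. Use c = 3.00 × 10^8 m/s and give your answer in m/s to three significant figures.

+2.36 × 10^8 m/s

Apply u = (u' + v)/(1 + u'v/c²) successively, working outward toward the starbase.
(Dividing each given speed by c = 3.00 × 10^8 m/s to work in units of c.)
Start: velocity of the cruiser relative to the starbase = 0.3667c.
Compose with the interceptor (u' = -0.610 in the cruiser frame): u_1 = (-0.610 + 0.367) / (1 + (-0.610)·0.367) = -0.2433/0.7763 = -0.3134.
Compose with the drone (u' = 0.883 in the interceptor frame): u_2 = (0.883 + (-0.313)) / (1 + 0.883·(-0.313)) = 0.5699/0.7231 = 0.7881.
So u = 0.7881 × 3.00 × 10^8 m/s.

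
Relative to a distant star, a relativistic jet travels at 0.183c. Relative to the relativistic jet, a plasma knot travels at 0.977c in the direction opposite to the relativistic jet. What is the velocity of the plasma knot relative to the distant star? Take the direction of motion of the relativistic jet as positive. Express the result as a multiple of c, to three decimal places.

With v = 0.183 and u' = -0.977 (in units of c),
u = (u' + v)/(1 + u'v/c²):
u = (-0.977 + 0.183) / (1 + (-0.977)·0.183) = -0.7940/0.8212 = -0.9669

-0.967c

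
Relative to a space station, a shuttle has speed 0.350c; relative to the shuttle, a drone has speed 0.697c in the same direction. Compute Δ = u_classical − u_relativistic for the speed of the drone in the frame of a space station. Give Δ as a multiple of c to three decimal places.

Δ = 0.205c

Galilean: u_cl = 0.697 + 0.350 = 1.0470.
Relativistic: u_rel = (0.697 + 0.350) / (1 + 0.697·0.350) = 1.0470/1.2439 = 0.8417.
Δ = 1.0470 − 0.8417 = 0.2053.
(The classical prediction exceeds c; the relativistic result does not.)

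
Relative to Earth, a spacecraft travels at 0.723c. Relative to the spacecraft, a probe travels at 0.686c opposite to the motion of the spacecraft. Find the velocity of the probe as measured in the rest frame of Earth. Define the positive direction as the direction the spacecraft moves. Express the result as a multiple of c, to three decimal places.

With v = 0.723 and u' = -0.686 (in units of c),
u = (u' + v)/(1 + u'v/c²):
u = (-0.686 + 0.723) / (1 + (-0.686)·0.723) = 0.0370/0.5040 = 0.0734
(Galilean addition would give +0.037c.)

+0.073c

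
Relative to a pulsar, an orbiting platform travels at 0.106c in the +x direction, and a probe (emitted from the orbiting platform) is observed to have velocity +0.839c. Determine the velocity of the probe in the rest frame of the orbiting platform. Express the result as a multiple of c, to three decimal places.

+0.805c

Invert the composition law: u' = (u − v)/(1 − uv/c²).
u' = (0.839 − 0.106) / (1 − (0.839)(0.106)) = 0.7330/0.9111 = 0.8046.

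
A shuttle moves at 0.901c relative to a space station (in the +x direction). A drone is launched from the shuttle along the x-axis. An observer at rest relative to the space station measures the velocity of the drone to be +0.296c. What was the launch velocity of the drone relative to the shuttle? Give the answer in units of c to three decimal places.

-0.825c

Invert the composition law: u' = (u − v)/(1 − uv/c²).
u' = (0.296 − 0.901) / (1 − (0.296)(0.901)) = -0.6050/0.7333 = -0.8250.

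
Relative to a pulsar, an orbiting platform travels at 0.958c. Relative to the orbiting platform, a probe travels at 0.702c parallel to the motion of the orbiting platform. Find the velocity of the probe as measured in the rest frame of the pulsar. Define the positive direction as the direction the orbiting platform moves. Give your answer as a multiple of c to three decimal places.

0.993c

With v = 0.958 and u' = 0.702 (in units of c),
u = (u' + v)/(1 + u'v/c²):
u = (0.702 + 0.958) / (1 + 0.702·0.958) = 1.6600/1.6725 = 0.9925
(Galilean addition would give +1.660c, exceeding c.)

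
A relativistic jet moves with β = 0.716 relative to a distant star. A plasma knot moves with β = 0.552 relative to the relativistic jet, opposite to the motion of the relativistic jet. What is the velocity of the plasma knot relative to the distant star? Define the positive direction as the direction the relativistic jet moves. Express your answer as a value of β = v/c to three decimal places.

With v = 0.716 and u' = -0.552 (in units of c),
u = (u' + v)/(1 + u'v/c²):
u = (-0.552 + 0.716) / (1 + (-0.552)·0.716) = 0.1640/0.6048 = 0.2712
(Galilean addition would give +0.164c.)

β = +0.271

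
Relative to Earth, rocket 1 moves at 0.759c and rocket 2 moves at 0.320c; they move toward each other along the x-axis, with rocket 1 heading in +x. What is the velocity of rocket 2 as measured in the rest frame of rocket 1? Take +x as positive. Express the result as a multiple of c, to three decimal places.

β_A = 0.759, β_B = -0.320.
Transform to A's frame with the inverse velocity-addition law: u' = (u − v)/(1 − uv/c²), taking u = β_B and v = β_A.
u' = (-0.320 − 0.759) / (1 − (0.759)(-0.320)) = -1.0790/1.2429 = -0.8681.

-0.868c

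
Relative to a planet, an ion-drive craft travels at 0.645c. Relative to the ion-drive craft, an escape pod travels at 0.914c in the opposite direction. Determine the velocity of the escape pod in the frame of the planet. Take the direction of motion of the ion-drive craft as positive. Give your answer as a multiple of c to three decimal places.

With v = 0.645 and u' = -0.914 (in units of c),
u = (u' + v)/(1 + u'v/c²):
u = (-0.914 + 0.645) / (1 + (-0.914)·0.645) = -0.2690/0.4105 = -0.6553

-0.655c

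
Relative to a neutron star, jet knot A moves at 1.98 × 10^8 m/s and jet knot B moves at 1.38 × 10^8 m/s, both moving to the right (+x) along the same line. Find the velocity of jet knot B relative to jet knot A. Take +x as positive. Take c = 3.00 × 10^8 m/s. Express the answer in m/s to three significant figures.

β_A = 0.660, β_B = 0.460 (dividing each by c = 3.00 × 10^8 m/s).
Transform to A's frame with the inverse velocity-addition law: u' = (u − v)/(1 − uv/c²), taking u = β_B and v = β_A.
u' = (0.460 − 0.660) / (1 − (0.660)(0.460)) = -0.2000/0.6964 = -0.2872.
u' = -0.2872 × 3.00 × 10^8 m/s.

-8.62 × 10^7 m/s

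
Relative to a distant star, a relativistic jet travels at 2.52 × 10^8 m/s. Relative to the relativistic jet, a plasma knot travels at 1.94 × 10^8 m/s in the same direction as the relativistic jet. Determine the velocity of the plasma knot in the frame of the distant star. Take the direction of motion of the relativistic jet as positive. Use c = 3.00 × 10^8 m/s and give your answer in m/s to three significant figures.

In units of c (dividing by 3.00 × 10^8 m/s): v = 0.840, u' = 0.647.
u = (u' + v)/(1 + u'v/c²):
u = (0.647 + 0.840) / (1 + 0.647·0.840) = 1.4867/1.5432 = 0.9634
(Galilean addition would give +1.487c, exceeding c.)
Converting back: u = 0.9634 × 3.00 × 10^8 m/s.

2.89 × 10^8 m/s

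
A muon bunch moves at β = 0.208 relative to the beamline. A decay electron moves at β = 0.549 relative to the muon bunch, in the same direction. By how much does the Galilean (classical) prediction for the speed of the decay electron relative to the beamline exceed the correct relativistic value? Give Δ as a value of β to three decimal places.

Galilean: u_cl = 0.549 + 0.208 = 0.7570.
Relativistic: u_rel = (0.549 + 0.208) / (1 + 0.549·0.208) = 0.7570/1.1142 = 0.6794.
Δ = 0.7570 − 0.6794 = 0.0776.

Δ = 0.078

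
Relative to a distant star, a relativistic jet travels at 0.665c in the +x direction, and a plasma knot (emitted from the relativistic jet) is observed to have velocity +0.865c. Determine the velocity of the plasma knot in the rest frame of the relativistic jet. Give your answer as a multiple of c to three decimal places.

+0.471c

Invert the composition law: u' = (u − v)/(1 − uv/c²).
u' = (0.865 − 0.665) / (1 − (0.865)(0.665)) = 0.2000/0.4248 = 0.4708.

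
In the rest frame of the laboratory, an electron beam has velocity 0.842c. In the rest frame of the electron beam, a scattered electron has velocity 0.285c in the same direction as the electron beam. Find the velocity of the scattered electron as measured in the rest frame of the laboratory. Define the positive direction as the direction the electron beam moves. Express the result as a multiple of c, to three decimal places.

0.909c

With v = 0.842 and u' = 0.285 (in units of c),
u = (u' + v)/(1 + u'v/c²):
u = (0.285 + 0.842) / (1 + 0.285·0.842) = 1.1270/1.2400 = 0.9089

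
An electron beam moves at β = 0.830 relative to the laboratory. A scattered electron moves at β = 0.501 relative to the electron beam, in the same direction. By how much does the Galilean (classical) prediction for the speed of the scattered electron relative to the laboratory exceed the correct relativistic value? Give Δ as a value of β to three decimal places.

Δ = 0.391

Galilean: u_cl = 0.501 + 0.830 = 1.3310.
Relativistic: u_rel = (0.501 + 0.830) / (1 + 0.501·0.830) = 1.3310/1.4158 = 0.9401.
Δ = 1.3310 − 0.9401 = 0.3909.
(The classical prediction exceeds c; the relativistic result does not.)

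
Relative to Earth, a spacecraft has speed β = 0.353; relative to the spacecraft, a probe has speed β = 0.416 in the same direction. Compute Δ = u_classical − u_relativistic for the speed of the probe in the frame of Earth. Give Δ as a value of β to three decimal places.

Galilean: u_cl = 0.416 + 0.353 = 0.7690.
Relativistic: u_rel = (0.416 + 0.353) / (1 + 0.416·0.353) = 0.7690/1.1468 = 0.6705.
Δ = 0.7690 − 0.6705 = 0.0985.

Δ = 0.098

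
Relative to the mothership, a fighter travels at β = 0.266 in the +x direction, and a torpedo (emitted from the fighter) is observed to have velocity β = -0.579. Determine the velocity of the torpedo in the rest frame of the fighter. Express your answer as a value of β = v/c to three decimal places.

Invert the composition law: u' = (u − v)/(1 − uv/c²).
u' = (-0.579 − 0.266) / (1 − (-0.579)(0.266)) = -0.8450/1.1540 = -0.7322.

β = -0.732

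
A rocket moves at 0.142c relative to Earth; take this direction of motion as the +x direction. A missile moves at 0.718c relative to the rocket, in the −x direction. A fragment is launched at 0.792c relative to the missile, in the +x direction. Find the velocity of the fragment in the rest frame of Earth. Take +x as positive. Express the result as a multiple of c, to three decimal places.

Apply u = (u' + v)/(1 + u'v/c²) successively, working outward toward Earth.
Start: velocity of the rocket relative to Earth = 0.1420c.
Compose with the missile (u' = -0.718 in the rocket frame): u_1 = (-0.718 + 0.142) / (1 + (-0.718)·0.142) = -0.5760/0.8980 = -0.6414.
Compose with the fragment (u' = 0.792 in the missile frame): u_2 = (0.792 + (-0.641)) / (1 + 0.792·(-0.641)) = 0.1506/0.4920 = 0.3061.

+0.306c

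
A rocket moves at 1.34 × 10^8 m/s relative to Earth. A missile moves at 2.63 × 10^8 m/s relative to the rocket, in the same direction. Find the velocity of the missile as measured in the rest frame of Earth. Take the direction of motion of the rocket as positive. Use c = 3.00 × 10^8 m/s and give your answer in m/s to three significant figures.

2.85 × 10^8 m/s

In units of c (dividing by 3.00 × 10^8 m/s): v = 0.447, u' = 0.877.
u = (u' + v)/(1 + u'v/c²):
u = (0.877 + 0.447) / (1 + 0.877·0.447) = 1.3233/1.3916 = 0.9510
Converting back: u = 0.9510 × 3.00 × 10^8 m/s.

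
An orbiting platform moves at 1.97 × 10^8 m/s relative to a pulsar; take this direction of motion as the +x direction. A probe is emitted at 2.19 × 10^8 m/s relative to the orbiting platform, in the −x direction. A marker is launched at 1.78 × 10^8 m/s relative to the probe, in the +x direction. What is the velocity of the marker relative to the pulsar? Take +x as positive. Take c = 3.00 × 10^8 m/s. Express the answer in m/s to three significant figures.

Apply u = (u' + v)/(1 + u'v/c²) successively, working outward toward the pulsar.
(Dividing each given speed by c = 3.00 × 10^8 m/s to work in units of c.)
Start: velocity of the orbiting platform relative to the pulsar = 0.6567c.
Compose with the probe (u' = -0.730 in the orbiting platform frame): u_1 = (-0.730 + 0.657) / (1 + (-0.730)·0.657) = -0.0733/0.5206 = -0.1409.
Compose with the marker (u' = 0.593 in the probe frame): u_2 = (0.593 + (-0.141)) / (1 + 0.593·(-0.141)) = 0.4525/0.9164 = 0.4937.
So u = 0.4937 × 3.00 × 10^8 m/s.

+1.48 × 10^8 m/s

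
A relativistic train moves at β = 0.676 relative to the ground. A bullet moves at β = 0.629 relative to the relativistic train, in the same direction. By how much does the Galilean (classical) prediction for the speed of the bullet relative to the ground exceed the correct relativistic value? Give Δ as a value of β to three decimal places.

Δ = 0.389

Galilean: u_cl = 0.629 + 0.676 = 1.3050.
Relativistic: u_rel = (0.629 + 0.676) / (1 + 0.629·0.676) = 1.3050/1.4252 = 0.9157.
Δ = 1.3050 − 0.9157 = 0.3893.
(The classical prediction exceeds c; the relativistic result does not.)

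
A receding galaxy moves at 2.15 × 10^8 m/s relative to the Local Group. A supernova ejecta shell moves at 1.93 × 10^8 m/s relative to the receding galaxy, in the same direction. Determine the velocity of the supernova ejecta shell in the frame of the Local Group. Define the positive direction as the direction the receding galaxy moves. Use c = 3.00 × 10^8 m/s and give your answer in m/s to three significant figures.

2.79 × 10^8 m/s

In units of c (dividing by 3.00 × 10^8 m/s): v = 0.717, u' = 0.643.
u = (u' + v)/(1 + u'v/c²):
u = (0.643 + 0.717) / (1 + 0.643·0.717) = 1.3600/1.4611 = 0.9308
(Galilean addition would give +1.360c, exceeding c.)
Converting back: u = 0.9308 × 3.00 × 10^8 m/s.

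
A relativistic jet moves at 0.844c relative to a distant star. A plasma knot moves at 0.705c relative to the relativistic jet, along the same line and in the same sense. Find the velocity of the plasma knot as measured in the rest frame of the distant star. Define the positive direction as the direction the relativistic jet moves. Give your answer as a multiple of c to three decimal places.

With v = 0.844 and u' = 0.705 (in units of c),
u = (u' + v)/(1 + u'v/c²):
u = (0.705 + 0.844) / (1 + 0.705·0.844) = 1.5490/1.5950 = 0.9711

0.971c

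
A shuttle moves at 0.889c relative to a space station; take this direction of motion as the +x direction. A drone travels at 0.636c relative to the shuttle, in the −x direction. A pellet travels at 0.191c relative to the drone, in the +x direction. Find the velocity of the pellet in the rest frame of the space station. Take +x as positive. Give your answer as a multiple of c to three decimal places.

Apply u = (u' + v)/(1 + u'v/c²) successively, working outward toward the space station.
Start: velocity of the shuttle relative to the space station = 0.8890c.
Compose with the drone (u' = -0.636 in the shuttle frame): u_1 = (-0.636 + 0.889) / (1 + (-0.636)·0.889) = 0.2530/0.4346 = 0.5821.
Compose with the pellet (u' = 0.191 in the drone frame): u_2 = (0.191 + 0.582) / (1 + 0.191·0.582) = 0.7731/1.1112 = 0.6958.

+0.696c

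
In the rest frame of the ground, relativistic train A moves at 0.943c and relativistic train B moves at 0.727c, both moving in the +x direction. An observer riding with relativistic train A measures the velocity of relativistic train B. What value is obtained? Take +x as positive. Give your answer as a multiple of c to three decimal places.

β_A = 0.943, β_B = 0.727.
Transform to A's frame with the inverse velocity-addition law: u' = (u − v)/(1 − uv/c²), taking u = β_B and v = β_A.
u' = (0.727 − 0.943) / (1 − (0.943)(0.727)) = -0.2160/0.3144 = -0.6869.

-0.687c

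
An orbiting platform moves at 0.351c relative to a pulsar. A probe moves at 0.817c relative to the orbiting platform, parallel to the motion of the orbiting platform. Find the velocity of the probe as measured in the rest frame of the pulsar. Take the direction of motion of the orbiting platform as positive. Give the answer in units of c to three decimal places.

With v = 0.351 and u' = 0.817 (in units of c),
u = (u' + v)/(1 + u'v/c²):
u = (0.817 + 0.351) / (1 + 0.817·0.351) = 1.1680/1.2868 = 0.9077
(Galilean addition would give +1.168c, exceeding c.)

0.908c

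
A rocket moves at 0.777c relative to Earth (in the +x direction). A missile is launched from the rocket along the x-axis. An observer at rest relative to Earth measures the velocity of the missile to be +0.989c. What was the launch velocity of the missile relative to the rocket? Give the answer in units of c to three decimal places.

+0.916c

Invert the composition law: u' = (u − v)/(1 − uv/c²).
u' = (0.989 − 0.777) / (1 − (0.989)(0.777)) = 0.2120/0.2315 = 0.9156.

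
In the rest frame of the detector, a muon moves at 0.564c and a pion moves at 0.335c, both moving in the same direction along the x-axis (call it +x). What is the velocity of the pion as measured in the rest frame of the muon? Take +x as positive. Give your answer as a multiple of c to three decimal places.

β_A = 0.564, β_B = 0.335.
Transform to A's frame with the inverse velocity-addition law: u' = (u − v)/(1 − uv/c²), taking u = β_B and v = β_A.
u' = (0.335 − 0.564) / (1 − (0.564)(0.335)) = -0.2290/0.8111 = -0.2823.

-0.282c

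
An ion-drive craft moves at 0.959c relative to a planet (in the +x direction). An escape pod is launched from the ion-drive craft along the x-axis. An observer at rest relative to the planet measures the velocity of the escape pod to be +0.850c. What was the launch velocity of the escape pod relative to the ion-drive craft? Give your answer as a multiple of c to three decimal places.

-0.590c

Invert the composition law: u' = (u − v)/(1 − uv/c²).
u' = (0.850 − 0.959) / (1 − (0.850)(0.959)) = -0.1090/0.1848 = -0.5897.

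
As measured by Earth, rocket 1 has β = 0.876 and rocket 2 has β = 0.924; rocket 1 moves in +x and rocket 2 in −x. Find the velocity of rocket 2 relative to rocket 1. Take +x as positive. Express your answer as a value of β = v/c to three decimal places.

β = -0.995

β_A = 0.876, β_B = -0.924.
Transform to A's frame with the inverse velocity-addition law: u' = (u − v)/(1 − uv/c²), taking u = β_B and v = β_A.
u' = (-0.924 − 0.876) / (1 − (0.876)(-0.924)) = -1.8000/1.8094 = -0.9948.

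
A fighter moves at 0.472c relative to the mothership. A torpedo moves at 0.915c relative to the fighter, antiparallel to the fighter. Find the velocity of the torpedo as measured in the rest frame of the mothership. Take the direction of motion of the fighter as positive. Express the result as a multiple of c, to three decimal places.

-0.780c

With v = 0.472 and u' = -0.915 (in units of c),
u = (u' + v)/(1 + u'v/c²):
u = (-0.915 + 0.472) / (1 + (-0.915)·0.472) = -0.4430/0.5681 = -0.7798
(Galilean addition would give -0.443c.)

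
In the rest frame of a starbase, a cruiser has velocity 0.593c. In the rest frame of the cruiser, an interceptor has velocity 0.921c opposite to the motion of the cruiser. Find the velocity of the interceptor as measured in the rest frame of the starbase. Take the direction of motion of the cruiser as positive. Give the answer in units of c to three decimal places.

With v = 0.593 and u' = -0.921 (in units of c),
u = (u' + v)/(1 + u'v/c²):
u = (-0.921 + 0.593) / (1 + (-0.921)·0.593) = -0.3280/0.4538 = -0.7227
(Galilean addition would give -0.328c.)

-0.723c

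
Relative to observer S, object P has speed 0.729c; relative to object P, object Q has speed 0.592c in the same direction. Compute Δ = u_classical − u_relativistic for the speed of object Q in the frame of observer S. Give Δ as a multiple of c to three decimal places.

Δ = 0.398c

Galilean: u_cl = 0.592 + 0.729 = 1.3210.
Relativistic: u_rel = (0.592 + 0.729) / (1 + 0.592·0.729) = 1.3210/1.4316 = 0.9228.
Δ = 1.3210 − 0.9228 = 0.3982.
(The classical prediction exceeds c; the relativistic result does not.)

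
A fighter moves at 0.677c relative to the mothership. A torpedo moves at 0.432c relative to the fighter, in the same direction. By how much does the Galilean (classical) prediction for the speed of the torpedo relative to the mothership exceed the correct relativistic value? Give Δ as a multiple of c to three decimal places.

Δ = 0.251c

Galilean: u_cl = 0.432 + 0.677 = 1.1090.
Relativistic: u_rel = (0.432 + 0.677) / (1 + 0.432·0.677) = 1.1090/1.2925 = 0.8581.
Δ = 1.1090 − 0.8581 = 0.2509.
(The classical prediction exceeds c; the relativistic result does not.)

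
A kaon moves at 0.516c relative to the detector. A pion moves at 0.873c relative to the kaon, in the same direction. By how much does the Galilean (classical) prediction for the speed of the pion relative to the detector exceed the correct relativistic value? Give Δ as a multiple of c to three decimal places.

Δ = 0.431c

Galilean: u_cl = 0.873 + 0.516 = 1.3890.
Relativistic: u_rel = (0.873 + 0.516) / (1 + 0.873·0.516) = 1.3890/1.4505 = 0.9576.
Δ = 1.3890 − 0.9576 = 0.4314.
(The classical prediction exceeds c; the relativistic result does not.)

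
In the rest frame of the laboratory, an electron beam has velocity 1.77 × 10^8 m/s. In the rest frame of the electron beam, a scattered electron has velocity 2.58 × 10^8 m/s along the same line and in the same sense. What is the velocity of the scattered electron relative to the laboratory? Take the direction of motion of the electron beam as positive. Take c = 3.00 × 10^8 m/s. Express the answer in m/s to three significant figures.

2.89 × 10^8 m/s

In units of c (dividing by 3.00 × 10^8 m/s): v = 0.590, u' = 0.860.
u = (u' + v)/(1 + u'v/c²):
u = (0.860 + 0.590) / (1 + 0.860·0.590) = 1.4500/1.5074 = 0.9619
(Galilean addition would give +1.450c, exceeding c.)
Converting back: u = 0.9619 × 3.00 × 10^8 m/s.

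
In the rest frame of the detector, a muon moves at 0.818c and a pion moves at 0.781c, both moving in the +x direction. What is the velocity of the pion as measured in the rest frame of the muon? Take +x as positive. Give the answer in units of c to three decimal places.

-0.102c

β_A = 0.818, β_B = 0.781.
Transform to A's frame with the inverse velocity-addition law: u' = (u − v)/(1 − uv/c²), taking u = β_B and v = β_A.
u' = (0.781 − 0.818) / (1 − (0.818)(0.781)) = -0.0370/0.3611 = -0.1025.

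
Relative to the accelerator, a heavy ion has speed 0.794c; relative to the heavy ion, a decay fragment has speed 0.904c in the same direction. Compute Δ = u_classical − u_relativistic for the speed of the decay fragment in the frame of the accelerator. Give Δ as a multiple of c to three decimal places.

Δ = 0.710c

Galilean: u_cl = 0.904 + 0.794 = 1.6980.
Relativistic: u_rel = (0.904 + 0.794) / (1 + 0.904·0.794) = 1.6980/1.7178 = 0.9885.
Δ = 1.6980 − 0.9885 = 0.7095.
(The classical prediction exceeds c; the relativistic result does not.)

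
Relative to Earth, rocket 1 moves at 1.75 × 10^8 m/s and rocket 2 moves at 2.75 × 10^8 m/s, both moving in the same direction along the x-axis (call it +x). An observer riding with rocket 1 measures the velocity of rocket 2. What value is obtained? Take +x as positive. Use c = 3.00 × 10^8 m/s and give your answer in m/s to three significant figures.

β_A = 0.583, β_B = 0.917 (dividing each by c = 3.00 × 10^8 m/s).
Transform to A's frame with the inverse velocity-addition law: u' = (u − v)/(1 − uv/c²), taking u = β_B and v = β_A.
u' = (0.917 − 0.583) / (1 − (0.583)(0.917)) = 0.3333/0.4653 = 0.7164.
u' = 0.7164 × 3.00 × 10^8 m/s.

+2.15 × 10^8 m/s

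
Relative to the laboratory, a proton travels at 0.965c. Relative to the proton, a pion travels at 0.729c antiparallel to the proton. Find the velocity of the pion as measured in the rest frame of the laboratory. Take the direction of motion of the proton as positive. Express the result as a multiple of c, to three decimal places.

With v = 0.965 and u' = -0.729 (in units of c),
u = (u' + v)/(1 + u'v/c²):
u = (-0.729 + 0.965) / (1 + (-0.729)·0.965) = 0.2360/0.2965 = 0.7959
(Galilean addition would give +0.236c.)

+0.796c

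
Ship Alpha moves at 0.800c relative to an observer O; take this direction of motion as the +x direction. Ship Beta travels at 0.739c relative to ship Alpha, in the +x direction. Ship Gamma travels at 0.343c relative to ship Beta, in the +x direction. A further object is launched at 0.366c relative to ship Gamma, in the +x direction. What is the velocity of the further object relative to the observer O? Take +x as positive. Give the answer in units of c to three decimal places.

Apply u = (u' + v)/(1 + u'v/c²) successively, working outward toward the observer O.
Start: velocity of ship Alpha relative to the observer O = 0.8000c.
Compose with ship Beta (u' = 0.739 in ship Alpha frame): u_1 = (0.739 + 0.800) / (1 + 0.739·0.800) = 1.5390/1.5912 = 0.9672.
Compose with ship Gamma (u' = 0.343 in ship Beta frame): u_2 = (0.343 + 0.967) / (1 + 0.343·0.967) = 1.3102/1.3317 = 0.9838.
Compose with the further object (u' = 0.366 in ship Gamma frame): u_3 = (0.366 + 0.984) / (1 + 0.366·0.984) = 1.3498/1.3601 = 0.9925.

0.992c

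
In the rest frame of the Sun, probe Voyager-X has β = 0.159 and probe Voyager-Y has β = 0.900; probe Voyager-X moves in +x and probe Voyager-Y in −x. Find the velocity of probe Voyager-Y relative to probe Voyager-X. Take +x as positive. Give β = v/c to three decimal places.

β = -0.926

β_A = 0.159, β_B = -0.900.
Transform to A's frame with the inverse velocity-addition law: u' = (u − v)/(1 − uv/c²), taking u = β_B and v = β_A.
u' = (-0.900 − 0.159) / (1 − (0.159)(-0.900)) = -1.0590/1.1431 = -0.9264.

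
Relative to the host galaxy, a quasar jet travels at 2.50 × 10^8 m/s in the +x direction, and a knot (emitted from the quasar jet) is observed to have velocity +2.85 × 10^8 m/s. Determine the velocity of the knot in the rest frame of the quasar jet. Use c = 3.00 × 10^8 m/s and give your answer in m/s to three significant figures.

v = 0.833c, u = 0.950c.
Invert the composition law: u' = (u − v)/(1 − uv/c²).
u' = (0.950 − 0.833) / (1 − (0.950)(0.833)) = 0.1167/0.2083 = 0.5600.
u' = 0.5600 × 3.00 × 10^8 m/s.

+1.68 × 10^8 m/s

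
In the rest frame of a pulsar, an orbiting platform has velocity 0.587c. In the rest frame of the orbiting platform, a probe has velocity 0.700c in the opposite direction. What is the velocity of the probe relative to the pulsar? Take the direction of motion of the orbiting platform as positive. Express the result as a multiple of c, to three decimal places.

With v = 0.587 and u' = -0.700 (in units of c),
u = (u' + v)/(1 + u'v/c²):
u = (-0.700 + 0.587) / (1 + (-0.700)·0.587) = -0.1130/0.5891 = -0.1918
(Galilean addition would give -0.113c.)

-0.192c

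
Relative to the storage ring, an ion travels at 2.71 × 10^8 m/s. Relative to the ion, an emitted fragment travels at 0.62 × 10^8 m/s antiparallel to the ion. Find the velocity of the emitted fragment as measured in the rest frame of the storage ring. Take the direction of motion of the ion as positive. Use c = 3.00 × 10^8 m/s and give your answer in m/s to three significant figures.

In units of c (dividing by 3.00 × 10^8 m/s): v = 0.903, u' = -0.207.
u = (u' + v)/(1 + u'v/c²):
u = (-0.207 + 0.903) / (1 + (-0.207)·0.903) = 0.6967/0.8133 = 0.8566
Converting back: u = 0.8566 × 3.00 × 10^8 m/s.

+2.57 × 10^8 m/s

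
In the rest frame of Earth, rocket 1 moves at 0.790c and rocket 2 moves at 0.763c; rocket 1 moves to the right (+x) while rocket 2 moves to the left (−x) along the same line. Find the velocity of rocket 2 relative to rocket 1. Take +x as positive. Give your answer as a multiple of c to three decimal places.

β_A = 0.790, β_B = -0.763.
Transform to A's frame with the inverse velocity-addition law: u' = (u − v)/(1 − uv/c²), taking u = β_B and v = β_A.
u' = (-0.763 − 0.790) / (1 − (0.790)(-0.763)) = -1.5530/1.6028 = -0.9689.

-0.969c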